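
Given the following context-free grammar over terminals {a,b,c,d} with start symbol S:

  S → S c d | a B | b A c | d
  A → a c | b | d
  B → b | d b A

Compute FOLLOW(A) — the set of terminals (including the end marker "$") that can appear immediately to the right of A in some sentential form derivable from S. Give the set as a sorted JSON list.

FIRST sets, iterate to fixpoint:
[1]
  A via A→a c: +{a}
  A via A→b: +{b}
  A via A→d: +{d}
  B via B→b: +{b}
  B via B→d b A: +{d}
  S via S→a B: +{a}
  S via S→b A c: +{b}
  S via S→d: +{d}
  FIRST[S]={a,b,d}  FIRST[A]={a,b,d}  FIRST[B]={b,d}
[2] done
  FIRST[S]={a,b,d}  FIRST[A]={a,b,d}  FIRST[B]={b,d}

Compute FOLLOW by fixpoint:
FOLLOW(S) := {$}
iter 1:
  S→S c d: FOLLOW(S) ⊇ FIRST(c) = {c}; new: +{c}
  S→a B: FOLLOW(B) ⊇ FOLLOW(S) ⊇ {$,c}; new: +{$,c}
  S→b A c: FOLLOW(A) ⊇ FIRST(c) = {c}; new: +{c}
  FOLLOW(S)={$,c}  FOLLOW(A)={c}  FOLLOW(B)={$,c}
iter 2:
  B→d b A: FOLLOW(A) ⊇ FOLLOW(B) ⊇ {$,c}; new: +{$}
  FOLLOW(S)={$,c}  FOLLOW(A)={$,c}  FOLLOW(B)={$,c}
iter 3: (stable)
  FOLLOW(S)={$,c}  FOLLOW(A)={$,c}  FOLLOW(B)={$,c}

FOLLOW(A) = ["$", "c"]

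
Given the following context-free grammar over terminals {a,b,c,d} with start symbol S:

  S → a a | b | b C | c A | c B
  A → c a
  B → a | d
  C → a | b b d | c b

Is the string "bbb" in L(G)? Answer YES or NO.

Convert to CNF:
  S -> T0 A | T0 B | T1 T1 | T2 C | b
  A -> T0 T1
  B -> a | d
  C -> T0 T2 | T2 X4 | a
  T0 -> c
  T1 -> a
  T2 -> b
  T3 -> d
  X4 -> T2 T3

Fill CYK table bottom-up:
  cell(0,0) b: {S,T2}  orig:{S}
  cell(1,1) b: {S,T2}  orig:{S}
  cell(2,2) b: {S,T2}  orig:{S}
  cell(0,1) bb: ∅
  cell(1,2) bb: ∅
  cell(0,2) bbb: ∅

S ∉ T[0,2] ⇒ NO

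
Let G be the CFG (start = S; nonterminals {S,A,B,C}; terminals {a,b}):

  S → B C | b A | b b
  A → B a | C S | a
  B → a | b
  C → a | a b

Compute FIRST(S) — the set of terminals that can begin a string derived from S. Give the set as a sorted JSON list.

FIRST sets, iterate to fixpoint:
[1]
  A via A→a: +{a}
  B via B→a: +{a}
  B via B→b: +{b}
  C via C→a: +{a}
  S via S→B C: +{a,b}
  FIRST(S)={a,b}  FIRST(A)={a}  FIRST(B)={a,b}  FIRST(C)={a}
[2]
  A via A→B a: +{b}
  FIRST(S)={a,b}  FIRST(A)={a,b}  FIRST(B)={a,b}  FIRST(C)={a}
[3] (stable)
  FIRST(S)={a,b}  FIRST(A)={a,b}  FIRST(B)={a,b}  FIRST(C)={a}

FIRST(S) = ["a", "b"]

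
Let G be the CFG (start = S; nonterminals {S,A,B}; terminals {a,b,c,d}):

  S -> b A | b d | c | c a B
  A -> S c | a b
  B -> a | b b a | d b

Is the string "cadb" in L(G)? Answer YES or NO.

Convert to CNF:
  S -> T0 X5 | T2 A | T2 T3 | c
  A -> S T0 | T1 T2
  B -> T2 X4 | T3 T2 | a
  T0 -> c
  T1 -> a
  T2 -> b
  T3 -> d
  X4 -> T2 T1
  X5 -> T1 B

CYK table (by increasing span):
  cell(0,0) c: {S,T0}  orig:{S}
  cell(1,1) a: {B,T1}  orig:{B}
  cell(2,2) d: {T3}  orig:{}
  cell(3,3) b: {T2}  orig:{}
  cell(0,1) ca: ∅
  cell(1,2) ad: ∅
  cell(2,3) db: {B}
  cell(0,2) cad: ∅
  cell(1,3) adb: {X5}  orig:{}
  cell(0,3) cadb: {S}

S ∈ T[0,3] ⇒ YES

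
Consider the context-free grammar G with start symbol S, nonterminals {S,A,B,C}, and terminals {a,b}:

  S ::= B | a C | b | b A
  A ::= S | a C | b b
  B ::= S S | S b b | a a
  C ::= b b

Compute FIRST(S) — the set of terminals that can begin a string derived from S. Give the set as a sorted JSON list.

FIRST sets, iterate to fixpoint:
round 1:
  A via A→a C: +{a}
  A via A→b b: +{b}
  B via B→a a: +{a}
  C via C→b b: +{b}
  S via S→B: +{a}
  S via S→b: +{b}
  S: {a,b}  A: {a,b}  B: {a}  C: {b}
round 2:
  B via B→S S: +{b}
  S: {a,b}  A: {a,b}  B: {a,b}  C: {b}
round 3: (no change)
  S: {a,b}  A: {a,b}  B: {a,b}  C: {b}

FIRST(S) = ["a", "b"]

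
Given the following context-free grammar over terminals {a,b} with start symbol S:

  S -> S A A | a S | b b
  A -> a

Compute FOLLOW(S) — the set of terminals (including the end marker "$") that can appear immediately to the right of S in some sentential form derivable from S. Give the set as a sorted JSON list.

FIRST sets, iterate to fixpoint:
pass 1:
  A via A→a: +{a}
  S via S→a S: +{a}
  S via S→b b: +{b}
  FIRST(S)={a,b}  FIRST(A)={a}
pass 2: (stable)
  FIRST(S)={a,b}  FIRST(A)={a}

FOLLOW iteration:
seed FOLLOW(S) with $
pass 1:
  S→S A A: FOLLOW(S) ⊇ FIRST(A) = {a}; new: +{a}
  S→S A A: FOLLOW(A) ⊇ FIRST(A) = {a}; new: +{a}
  S→S A A: FOLLOW(A) ⊇ FOLLOW(S) ⊇ {$,a}; new: +{$}
  S: {$,a}  A: {$,a}
pass 2: done
  S: {$,a}  A: {$,a}

FOLLOW(S) = ["$", "a"]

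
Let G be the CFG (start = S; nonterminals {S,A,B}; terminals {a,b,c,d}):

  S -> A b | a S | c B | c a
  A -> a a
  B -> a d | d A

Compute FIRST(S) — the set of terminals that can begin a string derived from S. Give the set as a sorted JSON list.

Compute FIRST by fixpoint:
[1]
  A via A→a a: +{a}
  B via B→a d: +{a}
  B via B→d A: +{d}
  S via S→A b: +{a}
  S via S→c B: +{c}
  FIRST(S)={a,c}  FIRST(A)={a}  FIRST(B)={a,d}
[2] (no change)
  FIRST(S)={a,c}  FIRST(A)={a}  FIRST(B)={a,d}

FIRST(S) = ["a", "c"]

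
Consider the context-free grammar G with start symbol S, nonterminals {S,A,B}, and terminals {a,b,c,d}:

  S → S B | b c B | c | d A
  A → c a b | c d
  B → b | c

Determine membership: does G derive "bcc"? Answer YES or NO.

CNF form of G:
  S -> S B | T2 X5 | T3 A | c
  A -> T0 T3 | T0 X4
  B -> b | c
  T0 -> c
  T1 -> a
  T2 -> b
  T3 -> d
  X4 -> T1 T2
  X5 -> T0 B

CYK table (by increasing span):
  T[0,0] 'b' = {B,T2}  orig:{B}
  T[1,1] 'c' = {B,S,T0}  orig:{B,S}
  T[2,2] 'c' = {B,S,T0}  orig:{B,S}
  T[0,1] 'bc' = ∅
  T[1,2] 'cc' = {S,X5}  orig:{S}
  T[0,2] 'bcc' = {S}

S ∈ T[0,2] ⇒ YES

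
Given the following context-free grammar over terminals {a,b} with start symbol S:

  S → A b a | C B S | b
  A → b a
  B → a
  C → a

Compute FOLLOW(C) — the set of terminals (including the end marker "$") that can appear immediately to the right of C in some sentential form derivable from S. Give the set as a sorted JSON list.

FIRST iteration:
round 1:
  A via A→b a: +{b}
  B via B→a: +{a}
  C via C→a: +{a}
  S via S→A b a: +{b}
  S via S→C B S: +{a}
  FIRST(S)={a,b}  FIRST(A)={b}  FIRST(B)={a}  FIRST(C)={a}
round 2: done
  FIRST(S)={a,b}  FIRST(A)={b}  FIRST(B)={a}  FIRST(C)={a}

FOLLOW sets:
FOLLOW(S) := {$}
pass 1:
  S→A b a: FOLLOW(A) ⊇ FIRST(b) = {b}; new: +{b}
  S→C B S: FOLLOW(C) ⊇ FIRST(B) = {a}; new: +{a}
  S→C B S: FOLLOW(B) ⊇ FIRST(S) = {a,b}; new: +{a,b}
  FOLLOW(S)={$}  FOLLOW(A)={b}  FOLLOW(B)={a,b}  FOLLOW(C)={a}
pass 2: (stable)
  FOLLOW(S)={$}  FOLLOW(A)={b}  FOLLOW(B)={a,b}  FOLLOW(C)={a}

FOLLOW(C) = ["a"]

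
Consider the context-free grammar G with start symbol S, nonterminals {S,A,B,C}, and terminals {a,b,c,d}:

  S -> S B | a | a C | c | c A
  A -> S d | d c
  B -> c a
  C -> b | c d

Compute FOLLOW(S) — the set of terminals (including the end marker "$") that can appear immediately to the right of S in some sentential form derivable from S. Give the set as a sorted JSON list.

Compute FIRST by fixpoint:
pass 1:
  A via A→d c: +{d}
  B via B→c a: +{c}
  C via C→b: +{b}
  C via C→c d: +{c}
  S via S→a: +{a}
  S via S→c: +{c}
  S: {a,c}  A: {d}  B: {c}  C: {b,c}
pass 2:
  A via A→S d: +{a,c}
  S: {a,c}  A: {a,c,d}  B: {c}  C: {b,c}
pass 3: — fixpoint
  S: {a,c}  A: {a,c,d}  B: {c}  C: {b,c}

Compute FOLLOW by fixpoint:
seed FOLLOW(S) with $
iter 1:
  A→S d: FOLLOW(S) ⊇ FIRST(d) = {d}; new: +{d}
  S→S B: FOLLOW(S) ⊇ FIRST(B) = {c}; new: +{c}
  S→S B: FOLLOW(B) ⊇ FOLLOW(S) ⊇ {$,c,d}; new: +{$,c,d}
  S→a C: FOLLOW(C) ⊇ FOLLOW(S) ⊇ {$,c,d}; new: +{$,c,d}
  S→c A: FOLLOW(A) ⊇ FOLLOW(S) ⊇ {$,c,d}; new: +{$,c,d}
  S: {$,c,d}  A: {$,c,d}  B: {$,c,d}  C: {$,c,d}
iter 2: (stable)
  S: {$,c,d}  A: {$,c,d}  B: {$,c,d}  C: {$,c,d}

FOLLOW(S) = ["$", "c", "d"]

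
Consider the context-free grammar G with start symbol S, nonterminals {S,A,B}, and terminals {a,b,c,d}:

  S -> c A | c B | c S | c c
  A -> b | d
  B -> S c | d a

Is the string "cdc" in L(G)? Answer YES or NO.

CNF form of G:
  S -> T0 A | T0 B | T0 S | T0 T0
  A -> b | d
  B -> S T0 | T1 T2
  T0 -> c
  T1 -> d
  T2 -> a

Fill CYK table bottom-up:
  T[0,0] 'c' = {T0}  orig:{}
  T[1,1] 'd' = {A,T1}  orig:{A}
  T[2,2] 'c' = {T0}  orig:{}
  T[0,1] 'cd' = {S}
  T[1,2] 'dc' = ∅
  T[0,2] 'cdc' = {B}

S ∉ T[0,2] ⇒ NO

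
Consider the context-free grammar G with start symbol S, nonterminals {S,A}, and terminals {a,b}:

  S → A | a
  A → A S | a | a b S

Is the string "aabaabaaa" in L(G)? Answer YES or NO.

Convert to CNF:
  S -> A S | T0 X3 | a
  A -> A S | T0 X2 | a
  T0 -> a
  T1 -> b
  X2 -> T1 S
  X3 -> T1 S

CYK table (by increasing span):
  [0..0]={A,S,T0}  "a"  orig:{A,S}
  [1..1]={A,S,T0}  "a"  orig:{A,S}
  [2..2]={T1}  "b"  orig:{}
  [3..3]={A,S,T0}  "a"  orig:{A,S}
  [4..4]={A,S,T0}  "a"  orig:{A,S}
  [5..5]={T1}  "b"  orig:{}
  [6..6]={A,S,T0}  "a"  orig:{A,S}
  [7..7]={A,S,T0}  "a"  orig:{A,S}
  [8..8]={A,S,T0}  "a"  orig:{A,S}
  [0..1]={A,S}  "aa"
  [1..2]=∅  "ab"
  [2..3]={X2,X3}  "ba"  orig:{}
  [3..4]={A,S}  "aa"
  [4..5]=∅  "ab"
  [5..6]={X2,X3}  "ba"  orig:{}
  [6..7]={A,S}  "aa"
  [7..8]={A,S}  "aa"
  [0..2]=∅  "aab"
  [1..3]={A,S}  "aba"
  [2..4]={X2,X3}  "baa"  orig:{}
  [3..5]=∅  "aab"
  [4..6]={A,S}  "aba"
  [5..7]={X2,X3}  "baa"  orig:{}
  [6..8]={A,S}  "aaa"
  [0..3]={A,S}  "aaba"
  [1..4]={A,S}  "abaa"
  [2..5]=∅  "baab"
  [3..6]={A,S}  "aaba"
  [4..7]={A,S}  "abaa"
  [5..8]={X2,X3}  "baaa"  orig:{}
  [0..4]={A,S}  "aabaa"
  [1..5]=∅  "abaab"
  [2..6]={X2,X3}  "baaba"  orig:{}
  [3..7]={A,S}  "aabaa"
  [4..8]={A,S}  "abaaa"
  [0..5]=∅  "aabaab"
  [1..6]={A,S}  "abaaba"
  [2..7]={X2,X3}  "baabaa"  orig:{}
  [3..8]={A,S}  "aabaaa"
  [0..6]={A,S}  "aabaaba"
  [1..7]={A,S}  "abaabaa"
  [2..8]={X2,X3}  "baabaaa"  orig:{}
  [0..7]={A,S}  "aabaabaa"
  [1..8]={A,S}  "abaabaaa"
  [0..8]={A,S}  "aabaabaaa"

S ∈ T[0,8] ⇒ YES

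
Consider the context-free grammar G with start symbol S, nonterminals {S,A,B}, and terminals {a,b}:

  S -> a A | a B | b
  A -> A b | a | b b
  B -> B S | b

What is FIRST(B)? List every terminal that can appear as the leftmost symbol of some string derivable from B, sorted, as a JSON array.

Compute FIRST by fixpoint:
iter 1:
  A via A→a: +{a}
  A via A→b b: +{b}
  B via B→b: +{b}
  S via S→a A: +{a}
  S via S→b: +{b}
  FIRST[S]={a,b}  FIRST[A]={a,b}  FIRST[B]={b}
iter 2: — fixpoint
  FIRST[S]={a,b}  FIRST[A]={a,b}  FIRST[B]={b}

FIRST(B) = ["b"]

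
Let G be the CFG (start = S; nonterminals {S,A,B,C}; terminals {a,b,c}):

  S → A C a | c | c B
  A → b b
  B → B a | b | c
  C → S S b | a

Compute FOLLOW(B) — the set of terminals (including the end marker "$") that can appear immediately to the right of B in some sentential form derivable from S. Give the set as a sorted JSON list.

Compute FIRST by fixpoint:
pass 1:
  A via A→b b: +{b}
  B via B→b: +{b}
  B via B→c: +{c}
  C via C→a: +{a}
  S via S→A C a: +{b}
  S via S→c: +{c}
  S: {b,c}  A: {b}  B: {b,c}  C: {a}
pass 2:
  C via C→S S b: +{b,c}
  S: {b,c}  A: {b}  B: {b,c}  C: {a,b,c}
pass 3: (no change)
  S: {b,c}  A: {b}  B: {b,c}  C: {a,b,c}

FOLLOW iteration:
initialize: $ ∈ FOLLOW(S)
[1]
  B→B a: FOLLOW(B) ⊇ FIRST(a) = {a}; new: +{a}
  C→S S b: FOLLOW(S) ⊇ FIRST(S) = {b,c}; new: +{b,c}
  S→A C a: FOLLOW(A) ⊇ FIRST(C) = {a,b,c}; new: +{a,b,c}
  S→A C a: FOLLOW(C) ⊇ FIRST(a) = {a}; new: +{a}
  S→c B: FOLLOW(B) ⊇ FOLLOW(S) ⊇ {$,b,c}; new: +{$,b,c}
  FOLLOW(S)={$,b,c}  FOLLOW(A)={a,b,c}  FOLLOW(B)={$,a,b,c}  FOLLOW(C)={a}
[2] — fixpoint
  FOLLOW(S)={$,b,c}  FOLLOW(A)={a,b,c}  FOLLOW(B)={$,a,b,c}  FOLLOW(C)={a}

FOLLOW(B) = ["$", "a", "b", "c"]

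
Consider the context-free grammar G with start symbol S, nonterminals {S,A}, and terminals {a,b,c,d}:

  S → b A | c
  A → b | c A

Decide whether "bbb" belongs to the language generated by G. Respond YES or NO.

CNF form of G:
  S -> T1 A | c
  A -> T0 A | b
  T0 -> c
  T1 -> b

CYK fill:
  T[0,0] 'b' = {A,T1}  orig:{A}
  T[1,1] 'b' = {A,T1}  orig:{A}
  T[2,2] 'b' = {A,T1}  orig:{A}
  T[0,1] 'bb' = {S}
  T[1,2] 'bb' = {S}
  T[0,2] 'bbb' = ∅

S ∉ T[0,2] ⇒ NO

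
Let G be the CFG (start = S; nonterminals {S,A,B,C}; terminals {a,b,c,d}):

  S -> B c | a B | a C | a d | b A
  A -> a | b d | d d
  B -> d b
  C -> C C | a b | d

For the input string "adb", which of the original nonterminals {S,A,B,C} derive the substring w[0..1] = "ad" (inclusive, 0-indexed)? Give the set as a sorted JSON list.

Convert to CNF:
  S -> B T3 | T0 A | T2 B | T2 C | T2 T1
  A -> T0 T1 | T1 T1 | a
  B -> T1 T0
  C -> C C | T2 T0 | d
  T0 -> b
  T1 -> d
  T2 -> a
  T3 -> c

CYK table (by increasing span) — only the sub-triangle for w[0..1]:
  cell(0,0) a: {A,T2}  orig:{A}
  cell(1,1) d: {C,T1}  orig:{C}
  cell(0,1) ad: {S}

Original NTs in T[0,1] deriving "ad": ["S"]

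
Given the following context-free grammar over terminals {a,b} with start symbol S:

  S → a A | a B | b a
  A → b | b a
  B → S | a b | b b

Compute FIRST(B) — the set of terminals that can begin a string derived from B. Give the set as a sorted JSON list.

FIRST sets, iterate to fixpoint:
[1]
  A via A→b: +{b}
  B via B→a b: +{a}
  B via B→b b: +{b}
  S via S→a A: +{a}
  S via S→b a: +{b}
  FIRST(S)={a,b}  FIRST(A)={b}  FIRST(B)={a,b}
[2] (stable)
  FIRST(S)={a,b}  FIRST(A)={b}  FIRST(B)={a,b}

FIRST(B) = ["a", "b"]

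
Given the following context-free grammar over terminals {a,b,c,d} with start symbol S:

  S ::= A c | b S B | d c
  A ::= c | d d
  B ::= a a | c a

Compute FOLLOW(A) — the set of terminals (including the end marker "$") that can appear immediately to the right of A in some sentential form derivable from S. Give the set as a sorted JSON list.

FIRST iteration:
pass 1:
  A via A→c: +{c}
  A via A→d d: +{d}
  B via B→a a: +{a}
  B via B→c a: +{c}
  S via S→A c: +{c,d}
  S via S→b S B: +{b}
  FIRST[S]={b,c,d}  FIRST[A]={c,d}  FIRST[B]={a,c}
pass 2: (no change)
  FIRST[S]={b,c,d}  FIRST[A]={c,d}  FIRST[B]={a,c}

Compute FOLLOW by fixpoint:
initialize: $ ∈ FOLLOW(S)
pass 1:
  S→A c: FOLLOW(A) ⊇ FIRST(c) = {c}; new: +{c}
  S→b S B: FOLLOW(S) ⊇ FIRST(B) = {a,c}; new: +{a,c}
  S→b S B: FOLLOW(B) ⊇ FOLLOW(S) ⊇ {$,a,c}; new: +{$,a,c}
  S: {$,a,c}  A: {c}  B: {$,a,c}
pass 2: (no change)
  S: {$,a,c}  A: {c}  B: {$,a,c}

FOLLOW(A) = ["c"]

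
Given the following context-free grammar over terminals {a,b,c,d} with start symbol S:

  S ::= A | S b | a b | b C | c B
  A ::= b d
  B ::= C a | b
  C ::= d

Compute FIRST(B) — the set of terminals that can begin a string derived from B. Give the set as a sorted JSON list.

FIRST sets, iterate to fixpoint:
[1]
  A via A→b d: +{b}
  B via B→b: +{b}
  C via C→d: +{d}
  S via S→A: +{b}
  S via S→a b: +{a}
  S via S→c B: +{c}
  FIRST(S)={a,b,c}  FIRST(A)={b}  FIRST(B)={b}  FIRST(C)={d}
[2]
  B via B→C a: +{d}
  FIRST(S)={a,b,c}  FIRST(A)={b}  FIRST(B)={b,d}  FIRST(C)={d}
[3] — fixpoint
  FIRST(S)={a,b,c}  FIRST(A)={b}  FIRST(B)={b,d}  FIRST(C)={d}

FIRST(B) = ["b", "d"]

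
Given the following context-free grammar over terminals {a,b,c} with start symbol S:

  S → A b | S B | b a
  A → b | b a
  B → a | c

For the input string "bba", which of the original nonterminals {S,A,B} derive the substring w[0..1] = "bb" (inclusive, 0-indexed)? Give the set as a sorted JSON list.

Convert to CNF:
  S -> A T0 | S B | T0 T1
  A -> T0 T1 | b
  B -> a | c
  T0 -> b
  T1 -> a

Fill CYK table bottom-up, restricted to cells inside w[0..1]:
  [0..0]={A,T0}  "b"  orig:{A}
  [1..1]={A,T0}  "b"  orig:{A}
  [0..1]={S}  "bb"

Original NTs in T[0,1] deriving "bb": ["S"]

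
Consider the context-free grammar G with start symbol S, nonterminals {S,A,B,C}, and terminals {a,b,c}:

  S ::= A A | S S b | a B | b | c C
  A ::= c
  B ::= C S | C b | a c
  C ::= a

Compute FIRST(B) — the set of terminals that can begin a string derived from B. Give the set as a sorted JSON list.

FIRST iteration:
[1]
  A via A→c: +{c}
  B via B→a c: +{a}
  C via C→a: +{a}
  S via S→A A: +{c}
  S via S→a B: +{a}
  S via S→b: +{b}
  S: {a,b,c}  A: {c}  B: {a}  C: {a}
[2] (stable)
  S: {a,b,c}  A: {c}  B: {a}  C: {a}

FIRST(B) = ["a"]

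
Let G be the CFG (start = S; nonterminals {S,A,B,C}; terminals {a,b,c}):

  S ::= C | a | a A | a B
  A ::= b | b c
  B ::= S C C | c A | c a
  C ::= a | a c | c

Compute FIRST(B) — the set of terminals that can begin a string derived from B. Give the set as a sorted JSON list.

FIRST sets, iterate to fixpoint:
[1]
  A via A→b: +{b}
  B via B→c A: +{c}
  C via C→a: +{a}
  C via C→c: +{c}
  S via S→C: +{a,c}
  FIRST[S]={a,c}  FIRST[A]={b}  FIRST[B]={c}  FIRST[C]={a,c}
[2]
  B via B→S C C: +{a}
  FIRST[S]={a,c}  FIRST[A]={b}  FIRST[B]={a,c}  FIRST[C]={a,c}
[3] (stable)
  FIRST[S]={a,c}  FIRST[A]={b}  FIRST[B]={a,c}  FIRST[C]={a,c}

FIRST(B) = ["a", "c"]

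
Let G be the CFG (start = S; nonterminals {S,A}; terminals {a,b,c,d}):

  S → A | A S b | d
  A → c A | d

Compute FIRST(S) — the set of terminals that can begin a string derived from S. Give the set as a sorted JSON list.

FIRST iteration:
pass 1:
  A via A→c A: +{c}
  A via A→d: +{d}
  S via S→A: +{c,d}
  FIRST(S)={c,d}  FIRST(A)={c,d}
pass 2: (no change)
  FIRST(S)={c,d}  FIRST(A)={c,d}

FIRST(S) = ["c", "d"]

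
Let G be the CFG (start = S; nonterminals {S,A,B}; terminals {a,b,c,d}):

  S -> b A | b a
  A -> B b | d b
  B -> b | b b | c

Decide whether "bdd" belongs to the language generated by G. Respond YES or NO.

CNF form of G:
  S -> T0 A | T0 T2
  A -> B T0 | T1 T0
  B -> T0 T0 | b | c
  T0 -> b
  T1 -> d
  T2 -> a

CYK table (by increasing span):
  cell(0,0) b: {B,T0}  orig:{B}
  cell(1,1) d: {T1}  orig:{}
  cell(2,2) d: {T1}  orig:{}
  cell(0,1) bd: ∅
  cell(1,2) dd: ∅
  cell(0,2) bdd: ∅

S ∉ T[0,2] ⇒ NO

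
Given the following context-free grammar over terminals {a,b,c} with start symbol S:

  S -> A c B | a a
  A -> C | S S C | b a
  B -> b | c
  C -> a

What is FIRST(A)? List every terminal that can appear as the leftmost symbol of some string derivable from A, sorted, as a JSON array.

FIRST iteration:
[1]
  A via A→b a: +{b}
  B via B→b: +{b}
  B via B→c: +{c}
  C via C→a: +{a}
  S via S→A c B: +{b}
  S via S→a a: +{a}
  FIRST(S)={a,b}  FIRST(A)={b}  FIRST(B)={b,c}  FIRST(C)={a}
[2]
  A via A→C: +{a}
  FIRST(S)={a,b}  FIRST(A)={a,b}  FIRST(B)={b,c}  FIRST(C)={a}
[3] (stable)
  FIRST(S)={a,b}  FIRST(A)={a,b}  FIRST(B)={b,c}  FIRST(C)={a}

FIRST(A) = ["a", "b"]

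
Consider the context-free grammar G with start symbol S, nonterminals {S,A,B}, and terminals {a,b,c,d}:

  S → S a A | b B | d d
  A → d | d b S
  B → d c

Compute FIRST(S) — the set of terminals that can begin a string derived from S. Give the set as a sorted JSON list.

FIRST sets, iterate to fixpoint:
round 1:
  A via A→d: +{d}
  B via B→d c: +{d}
  S via S→b B: +{b}
  S via S→d d: +{d}
  S: {b,d}  A: {d}  B: {d}
round 2: — fixpoint
  S: {b,d}  A: {d}  B: {d}

FIRST(S) = ["b", "d"]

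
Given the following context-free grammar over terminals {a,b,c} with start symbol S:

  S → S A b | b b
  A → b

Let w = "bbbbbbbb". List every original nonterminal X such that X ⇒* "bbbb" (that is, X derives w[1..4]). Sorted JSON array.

Convert to CNF:
  S -> S X1 | T0 T0
  A -> b
  T0 -> b
  X1 -> A T0

CYK fill — only the sub-triangle for w[1..4]:
  T[1,1] 'b' = {A,T0}  orig:{A}
  T[2,2] 'b' = {A,T0}  orig:{A}
  T[3,3] 'b' = {A,T0}  orig:{A}
  T[4,4] 'b' = {A,T0}  orig:{A}
  T[1,2] 'bb' = {S,X1}  orig:{S}
  T[2,3] 'bb' = {S,X1}  orig:{S}
  T[3,4] 'bb' = {S,X1}  orig:{S}
  T[1,3] 'bbb' = ∅
  T[2,4] 'bbb' = ∅
  T[1,4] 'bbbb' = {S}

Original NTs in T[1,4] deriving "bbbb": ["S"]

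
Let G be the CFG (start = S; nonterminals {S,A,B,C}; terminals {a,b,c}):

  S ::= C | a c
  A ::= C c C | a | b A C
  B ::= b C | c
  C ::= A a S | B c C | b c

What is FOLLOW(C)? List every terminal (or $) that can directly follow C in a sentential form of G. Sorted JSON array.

FIRST iteration:
[1]
  A via A→a: +{a}
  A via A→b A C: +{b}
  B via B→b C: +{b}
  B via B→c: +{c}
  C via C→A a S: +{a,b}
  C via C→B c C: +{c}
  S via S→C: +{a,b,c}
  S: {a,b,c}  A: {a,b}  B: {b,c}  C: {a,b,c}
[2]
  A via A→C c C: +{c}
  S: {a,b,c}  A: {a,b,c}  B: {b,c}  C: {a,b,c}
[3] — fixpoint
  S: {a,b,c}  A: {a,b,c}  B: {b,c}  C: {a,b,c}

FOLLOW iteration:
FOLLOW(S) := {$}
[1]
  A→C c C: FOLLOW(C) ⊇ FIRST(c) = {c}; new: +{c}
  A→b A C: FOLLOW(A) ⊇ FIRST(C) = {a,b,c}; new: +{a,b,c}
  A→b A C: FOLLOW(C) ⊇ FOLLOW(A) ⊇ {a,b,c}; new: +{a,b}
  C→A a S: FOLLOW(S) ⊇ FOLLOW(C) ⊇ {a,b,c}; new: +{a,b,c}
  C→B c C: FOLLOW(B) ⊇ FIRST(c) = {c}; new: +{c}
  S→C: FOLLOW(C) ⊇ FOLLOW(S) ⊇ {$,a,b,c}; new: +{$}
  FOLLOW[S]={$,a,b,c}  FOLLOW[A]={a,b,c}  FOLLOW[B]={c}  FOLLOW[C]={$,a,b,c}
[2] (stable)
  FOLLOW[S]={$,a,b,c}  FOLLOW[A]={a,b,c}  FOLLOW[B]={c}  FOLLOW[C]={$,a,b,c}

FOLLOW(C) = ["$", "a", "b", "c"]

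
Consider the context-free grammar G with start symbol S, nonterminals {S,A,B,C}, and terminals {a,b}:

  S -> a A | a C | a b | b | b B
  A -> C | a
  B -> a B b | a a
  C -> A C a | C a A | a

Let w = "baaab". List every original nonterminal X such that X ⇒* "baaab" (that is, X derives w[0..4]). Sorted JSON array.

Convert to CNF:
  S -> T0 A | T0 C | T0 T1 | T1 B | b
  A -> A X2 | C X3 | a
  B -> T0 T0 | T0 X4
  C -> A X5 | C X6 | a
  T0 -> a
  T1 -> b
  X2 -> C T0
  X3 -> T0 A
  X4 -> B T1
  X5 -> C T0
  X6 -> T0 A

CYK table (by increasing span) — only the sub-triangle for w[0..4]:
  [0..0]={S,T1}  "b"  orig:{S}
  [1..1]={A,C,T0}  "a"  orig:{A,C}
  [2..2]={A,C,T0}  "a"  orig:{A,C}
  [3..3]={A,C,T0}  "a"  orig:{A,C}
  [4..4]={S,T1}  "b"  orig:{S}
  [0..1]=∅  "ba"
  [1..2]={B,S,X2,X3,X5,X6}  "aa"  orig:{B,S}
  [2..3]={B,S,X2,X3,X5,X6}  "aa"  orig:{B,S}
  [3..4]={S}  "ab"
  [0..2]={S}  "baa"
  [1..3]={A,C}  "aaa"
  [2..4]={X4}  "aab"  orig:{}
  [0..3]=∅  "baaa"
  [1..4]={B}  "aaab"
  [0..4]={S}  "baaab"

Original NTs in T[0,4] deriving "baaab": ["S"]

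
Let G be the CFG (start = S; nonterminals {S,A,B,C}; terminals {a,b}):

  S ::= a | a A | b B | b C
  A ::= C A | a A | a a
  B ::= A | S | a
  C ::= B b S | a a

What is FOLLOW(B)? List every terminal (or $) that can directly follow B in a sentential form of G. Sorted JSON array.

FIRST sets, iterate to fixpoint:
round 1:
  A via A→a A: +{a}
  B via B→A: +{a}
  C via C→B b S: +{a}
  S via S→a: +{a}
  S via S→b B: +{b}
  S: {a,b}  A: {a}  B: {a}  C: {a}
round 2:
  B via B→S: +{b}
  C via C→B b S: +{b}
  S: {a,b}  A: {a}  B: {a,b}  C: {a,b}
round 3:
  A via A→C A: +{b}
  S: {a,b}  A: {a,b}  B: {a,b}  C: {a,b}
round 4: done
  S: {a,b}  A: {a,b}  B: {a,b}  C: {a,b}

FOLLOW sets:
seed FOLLOW(S) with $
iter 1:
  A→C A: FOLLOW(C) ⊇ FIRST(A) = {a,b}; new: +{a,b}
  C→B b S: FOLLOW(B) ⊇ FIRST(b) = {b}; new: +{b}
  C→B b S: FOLLOW(S) ⊇ FOLLOW(C) ⊇ {a,b}; new: +{a,b}
  S→a A: FOLLOW(A) ⊇ FOLLOW(S) ⊇ {$,a,b}; new: +{$,a,b}
  S→b B: FOLLOW(B) ⊇ FOLLOW(S) ⊇ {$,a,b}; new: +{$,a}
  S→b C: FOLLOW(C) ⊇ FOLLOW(S) ⊇ {$,a,b}; new: +{$}
  FOLLOW[S]={$,a,b}  FOLLOW[A]={$,a,b}  FOLLOW[B]={$,a,b}  FOLLOW[C]={$,a,b}
iter 2: (no change)
  FOLLOW[S]={$,a,b}  FOLLOW[A]={$,a,b}  FOLLOW[B]={$,a,b}  FOLLOW[C]={$,a,b}

FOLLOW(B) = ["$", "a", "b"]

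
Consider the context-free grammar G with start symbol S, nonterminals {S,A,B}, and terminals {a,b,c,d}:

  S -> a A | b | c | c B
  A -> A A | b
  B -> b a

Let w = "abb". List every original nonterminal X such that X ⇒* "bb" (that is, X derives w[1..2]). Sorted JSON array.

Convert to CNF:
  S -> T1 A | T2 B | b | c
  A -> A A | b
  B -> T0 T1
  T0 -> b
  T1 -> a
  T2 -> c

CYK fill (cells [i..j] with 1 ≤ i ≤ j ≤ 2 only):
  cell(1,1) b: {A,S,T0}  orig:{A,S}
  cell(2,2) b: {A,S,T0}  orig:{A,S}
  cell(1,2) bb: {A}

Original NTs in T[1,2] deriving "bb": ["A"]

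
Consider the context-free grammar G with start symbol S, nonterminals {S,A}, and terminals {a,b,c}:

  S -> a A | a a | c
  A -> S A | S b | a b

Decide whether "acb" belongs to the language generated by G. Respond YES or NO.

CNF form of G:
  S -> T1 A | T1 T1 | c
  A -> S A | S T0 | T1 T0
  T0 -> b
  T1 -> a

CYK table (by increasing span):
  [0..0]={T1}  "a"  orig:{}
  [1..1]={S}  "c"
  [2..2]={T0}  "b"  orig:{}
  [0..1]=∅  "ac"
  [1..2]={A}  "cb"
  [0..2]={S}  "acb"

S ∈ T[0,2] ⇒ YES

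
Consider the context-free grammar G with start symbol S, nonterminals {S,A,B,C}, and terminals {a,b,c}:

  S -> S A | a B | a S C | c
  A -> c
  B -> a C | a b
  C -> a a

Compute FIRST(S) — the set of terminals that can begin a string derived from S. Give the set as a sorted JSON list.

FIRST sets, iterate to fixpoint:
round 1:
  A via A→c: +{c}
  B via B→a C: +{a}
  C via C→a a: +{a}
  S via S→a B: +{a}
  S via S→c: +{c}
  FIRST(S)={a,c}  FIRST(A)={c}  FIRST(B)={a}  FIRST(C)={a}
round 2: done
  FIRST(S)={a,c}  FIRST(A)={c}  FIRST(B)={a}  FIRST(C)={a}

FIRST(S) = ["a", "c"]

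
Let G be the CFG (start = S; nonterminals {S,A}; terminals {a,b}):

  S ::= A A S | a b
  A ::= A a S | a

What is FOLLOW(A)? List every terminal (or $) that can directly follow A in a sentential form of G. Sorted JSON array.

FIRST iteration:
round 1:
  A via A→a: +{a}
  S via S→A A S: +{a}
  S: {a}  A: {a}
round 2: (no change)
  S: {a}  A: {a}

FOLLOW iteration:
seed FOLLOW(S) with $
pass 1:
  A→A a S: FOLLOW(A) ⊇ FIRST(a) = {a}; new: +{a}
  A→A a S: FOLLOW(S) ⊇ FOLLOW(A) ⊇ {a}; new: +{a}
  FOLLOW(S)={$,a}  FOLLOW(A)={a}
pass 2: (no change)
  FOLLOW(S)={$,a}  FOLLOW(A)={a}

FOLLOW(A) = ["a"]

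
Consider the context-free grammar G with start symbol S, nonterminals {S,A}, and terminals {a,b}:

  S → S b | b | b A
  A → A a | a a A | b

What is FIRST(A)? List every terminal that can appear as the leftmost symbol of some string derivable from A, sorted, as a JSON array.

Compute FIRST by fixpoint:
round 1:
  A via A→a a A: +{a}
  A via A→b: +{b}
  S via S→b: +{b}
  FIRST(S)={b}  FIRST(A)={a,b}
round 2: (stable)
  FIRST(S)={b}  FIRST(A)={a,b}

FIRST(A) = ["a", "b"]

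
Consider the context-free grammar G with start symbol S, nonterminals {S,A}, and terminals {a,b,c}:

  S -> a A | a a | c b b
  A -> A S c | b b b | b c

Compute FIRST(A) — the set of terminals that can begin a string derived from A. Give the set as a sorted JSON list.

FIRST sets, iterate to fixpoint:
round 1:
  A via A→b b b: +{b}
  S via S→a A: +{a}
  S via S→c b b: +{c}
  FIRST(S)={a,c}  FIRST(A)={b}
round 2: (stable)
  FIRST(S)={a,c}  FIRST(A)={b}

FIRST(A) = ["b"]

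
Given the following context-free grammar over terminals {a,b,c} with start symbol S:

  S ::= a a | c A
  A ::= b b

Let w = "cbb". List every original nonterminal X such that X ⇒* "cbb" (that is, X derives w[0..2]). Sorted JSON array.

CNF form of G:
  S -> T1 T1 | T2 A
  A -> T0 T0
  T0 -> b
  T1 -> a
  T2 -> c

CYK fill (cells [i..j] with 0 ≤ i ≤ j ≤ 2 only):
  T[0,0] 'c' = {T2}  orig:{}
  T[1,1] 'b' = {T0}  orig:{}
  T[2,2] 'b' = {T0}  orig:{}
  T[0,1] 'cb' = ∅
  T[1,2] 'bb' = {A}
  T[0,2] 'cbb' = {S}

Original NTs in T[0,2] deriving "cbb": ["S"]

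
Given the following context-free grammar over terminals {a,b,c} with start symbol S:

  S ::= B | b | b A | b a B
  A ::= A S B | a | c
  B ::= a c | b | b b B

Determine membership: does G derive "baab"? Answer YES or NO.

Convert to CNF:
  S -> T0 T1 | T2 A | T2 X5 | T2 X6 | b
  A -> A X3 | a | c
  B -> T0 T1 | T2 X4 | b
  T0 -> a
  T1 -> c
  T2 -> b
  X3 -> S B
  X4 -> T2 B
  X5 -> T0 B
  X6 -> T2 B

CYK table (by increasing span):
  [0..0]={B,S,T2}  "b"  orig:{B,S}
  [1..1]={A,T0}  "a"  orig:{A}
  [2..2]={A,T0}  "a"  orig:{A}
  [3..3]={B,S,T2}  "b"  orig:{B,S}
  [0..1]={S}  "ba"
  [1..2]=∅  "aa"
  [2..3]={X5}  "ab"  orig:{}
  [0..2]=∅  "baa"
  [1..3]=∅  "aab"
  [0..3]=∅  "baab"

S ∉ T[0,3] ⇒ NO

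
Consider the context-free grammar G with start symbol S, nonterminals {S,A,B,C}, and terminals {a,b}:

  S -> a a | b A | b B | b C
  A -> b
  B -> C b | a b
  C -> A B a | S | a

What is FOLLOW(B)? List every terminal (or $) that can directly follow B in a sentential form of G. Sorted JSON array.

FIRST sets, iterate to fixpoint:
iter 1:
  A via A→b: +{b}
  B via B→a b: +{a}
  C via C→A B a: +{b}
  C via C→a: +{a}
  S via S→a a: +{a}
  S via S→b A: +{b}
  S: {a,b}  A: {b}  B: {a}  C: {a,b}
iter 2:
  B via B→C b: +{b}
  S: {a,b}  A: {b}  B: {a,b}  C: {a,b}
iter 3: — fixpoint
  S: {a,b}  A: {b}  B: {a,b}  C: {a,b}

FOLLOW sets:
FOLLOW(S) := {$}
iter 1:
  B→C b: FOLLOW(C) ⊇ FIRST(b) = {b}; new: +{b}
  C→A B a: FOLLOW(A) ⊇ FIRST(B) = {a,b}; new: +{a,b}
  C→A B a: FOLLOW(B) ⊇ FIRST(a) = {a}; new: +{a}
  C→S: FOLLOW(S) ⊇ FOLLOW(C) ⊇ {b}; new: +{b}
  S→b A: FOLLOW(A) ⊇ FOLLOW(S) ⊇ {$,b}; new: +{$}
  S→b B: FOLLOW(B) ⊇ FOLLOW(S) ⊇ {$,b}; new: +{$,b}
  S→b C: FOLLOW(C) ⊇ FOLLOW(S) ⊇ {$,b}; new: +{$}
  FOLLOW(S)={$,b}  FOLLOW(A)={$,a,b}  FOLLOW(B)={$,a,b}  FOLLOW(C)={$,b}
iter 2: (stable)
  FOLLOW(S)={$,b}  FOLLOW(A)={$,a,b}  FOLLOW(B)={$,a,b}  FOLLOW(C)={$,b}

FOLLOW(B) = ["$", "a", "b"]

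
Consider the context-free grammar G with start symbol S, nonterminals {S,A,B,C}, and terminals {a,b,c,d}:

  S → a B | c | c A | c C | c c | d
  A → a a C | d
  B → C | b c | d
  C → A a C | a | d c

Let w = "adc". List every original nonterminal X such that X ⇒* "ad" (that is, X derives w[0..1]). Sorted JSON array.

CNF form of G:
  S -> T0 B | T2 A | T2 C | T2 T2 | c | d
  A -> T0 X4 | d
  B -> A X5 | T1 T2 | T3 T2 | a | d
  C -> A X6 | T3 T2 | a
  T0 -> a
  T1 -> b
  T2 -> c
  T3 -> d
  X4 -> T0 C
  X5 -> T0 C
  X6 -> T0 C

Fill CYK table bottom-up — only the sub-triangle for w[0..1]:
  cell(0,0) a: {B,C,T0}  orig:{B,C}
  cell(1,1) d: {A,B,S,T3}  orig:{A,B,S}
  cell(0,1) ad: {S}

Original NTs in T[0,1] deriving "ad": ["S"]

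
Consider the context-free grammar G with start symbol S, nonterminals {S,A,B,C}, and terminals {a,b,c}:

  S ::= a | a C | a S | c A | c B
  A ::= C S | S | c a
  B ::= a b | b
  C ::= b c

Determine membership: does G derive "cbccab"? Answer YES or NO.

Convert to CNF:
  S -> T0 C | T0 S | T1 A | T1 B | a
  A -> C S | T0 C | T0 S | T1 A | T1 B | T1 T0 | a
  B -> T0 T2 | b
  C -> T2 T1
  T0 -> a
  T1 -> c
  T2 -> b

CYK table (by increasing span):
  [0..0]={T1}  "c"  orig:{}
  [1..1]={B,T2}  "b"  orig:{B}
  [2..2]={T1}  "c"  orig:{}
  [3..3]={T1}  "c"  orig:{}
  [4..4]={A,S,T0}  "a"  orig:{A,S}
  [5..5]={B,T2}  "b"  orig:{B}
  [0..1]={A,S}  "cb"
  [1..2]={C}  "bc"
  [2..3]=∅  "cc"
  [3..4]={A,S}  "ca"
  [4..5]={B}  "ab"
  [0..2]=∅  "cbc"
  [1..3]=∅  "bcc"
  [2..4]={A,S}  "cca"
  [3..5]={A,S}  "cab"
  [0..3]=∅  "cbcc"
  [1..4]={A}  "bcca"
  [2..5]={A,S}  "ccab"
  [0..4]={A,S}  "cbcca"
  [1..5]={A}  "bccab"
  [0..5]={A,S}  "cbccab"

S ∈ T[0,5] ⇒ YES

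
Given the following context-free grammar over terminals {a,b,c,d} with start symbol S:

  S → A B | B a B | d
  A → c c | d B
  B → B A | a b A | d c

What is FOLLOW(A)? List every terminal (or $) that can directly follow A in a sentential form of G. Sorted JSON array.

FIRST iteration:
[1]
  A via A→c c: +{c}
  A via A→d B: +{d}
  B via B→a b A: +{a}
  B via B→d c: +{d}
  S via S→A B: +{c,d}
  S via S→B a B: +{a}
  FIRST(S)={a,c,d}  FIRST(A)={c,d}  FIRST(B)={a,d}
[2] (stable)
  FIRST(S)={a,c,d}  FIRST(A)={c,d}  FIRST(B)={a,d}

FOLLOW sets:
seed FOLLOW(S) with $
iter 1:
  B→B A: FOLLOW(B) ⊇ FIRST(A) = {c,d}; new: +{c,d}
  B→B A: FOLLOW(A) ⊇ FOLLOW(B) ⊇ {c,d}; new: +{c,d}
  S→A B: FOLLOW(A) ⊇ FIRST(B) = {a,d}; new: +{a}
  S→A B: FOLLOW(B) ⊇ FOLLOW(S) ⊇ {$}; new: +{$}
  S→B a B: FOLLOW(B) ⊇ FIRST(a) = {a}; new: +{a}
  FOLLOW[S]={$}  FOLLOW[A]={a,c,d}  FOLLOW[B]={$,a,c,d}
iter 2:
  B→B A: FOLLOW(A) ⊇ FOLLOW(B) ⊇ {$,a,c,d}; new: +{$}
  FOLLOW[S]={$}  FOLLOW[A]={$,a,c,d}  FOLLOW[B]={$,a,c,d}
iter 3: (no change)
  FOLLOW[S]={$}  FOLLOW[A]={$,a,c,d}  FOLLOW[B]={$,a,c,d}

FOLLOW(A) = ["$", "a", "c", "d"]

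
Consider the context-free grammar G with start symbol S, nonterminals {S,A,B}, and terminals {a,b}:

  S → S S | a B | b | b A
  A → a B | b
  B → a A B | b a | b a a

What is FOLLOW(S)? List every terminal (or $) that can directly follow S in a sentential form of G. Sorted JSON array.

FIRST sets, iterate to fixpoint:
pass 1:
  A via A→a B: +{a}
  A via A→b: +{b}
  B via B→a A B: +{a}
  B via B→b a: +{b}
  S via S→a B: +{a}
  S via S→b: +{b}
  FIRST[S]={a,b}  FIRST[A]={a,b}  FIRST[B]={a,b}
pass 2: — fixpoint
  FIRST[S]={a,b}  FIRST[A]={a,b}  FIRST[B]={a,b}

FOLLOW iteration:
seed FOLLOW(S) with $
round 1:
  B→a A B: FOLLOW(A) ⊇ FIRST(B) = {a,b}; new: +{a,b}
  S→S S: FOLLOW(S) ⊇ FIRST(S) = {a,b}; new: +{a,b}
  S→a B: FOLLOW(B) ⊇ FOLLOW(S) ⊇ {$,a,b}; new: +{$,a,b}
  S→b A: FOLLOW(A) ⊇ FOLLOW(S) ⊇ {$,a,b}; new: +{$}
  FOLLOW[S]={$,a,b}  FOLLOW[A]={$,a,b}  FOLLOW[B]={$,a,b}
round 2: (no change)
  FOLLOW[S]={$,a,b}  FOLLOW[A]={$,a,b}  FOLLOW[B]={$,a,b}

FOLLOW(S) = ["$", "a", "b"]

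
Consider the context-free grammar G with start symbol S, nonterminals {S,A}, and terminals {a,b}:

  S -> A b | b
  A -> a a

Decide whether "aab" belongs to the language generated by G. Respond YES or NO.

Convert to CNF:
  S -> A T1 | b
  A -> T0 T0
  T0 -> a
  T1 -> b

CYK table (by increasing span):
  [0..0]={T0}  "a"  orig:{}
  [1..1]={T0}  "a"  orig:{}
  [2..2]={S,T1}  "b"  orig:{S}
  [0..1]={A}  "aa"
  [1..2]=∅  "ab"
  [0..2]={S}  "aab"

S ∈ T[0,2] ⇒ YES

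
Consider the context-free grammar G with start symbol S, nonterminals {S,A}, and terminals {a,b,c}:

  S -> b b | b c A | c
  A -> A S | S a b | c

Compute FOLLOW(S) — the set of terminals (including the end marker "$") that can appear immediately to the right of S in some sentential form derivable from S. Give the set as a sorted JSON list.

FIRST sets, iterate to fixpoint:
iter 1:
  A via A→c: +{c}
  S via S→b b: +{b}
  S via S→c: +{c}
  FIRST(S)={b,c}  FIRST(A)={c}
iter 2:
  A via A→S a b: +{b}
  FIRST(S)={b,c}  FIRST(A)={b,c}
iter 3: done
  FIRST(S)={b,c}  FIRST(A)={b,c}

Compute FOLLOW by fixpoint:
FOLLOW(S) := {$}
[1]
  A→A S: FOLLOW(A) ⊇ FIRST(S) = {b,c}; new: +{b,c}
  A→A S: FOLLOW(S) ⊇ FOLLOW(A) ⊇ {b,c}; new: +{b,c}
  A→S a b: FOLLOW(S) ⊇ FIRST(a) = {a}; new: +{a}
  S→b c A: FOLLOW(A) ⊇ FOLLOW(S) ⊇ {$,a,b,c}; new: +{$,a}
  S: {$,a,b,c}  A: {$,a,b,c}
[2] done
  S: {$,a,b,c}  A: {$,a,b,c}

FOLLOW(S) = ["$", "a", "b", "c"]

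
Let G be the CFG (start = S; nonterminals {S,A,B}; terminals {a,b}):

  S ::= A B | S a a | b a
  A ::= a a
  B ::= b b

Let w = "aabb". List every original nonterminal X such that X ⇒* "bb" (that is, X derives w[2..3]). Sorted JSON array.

Convert to CNF:
  S -> A B | S X2 | T1 T0
  A -> T0 T0
  B -> T1 T1
  T0 -> a
  T1 -> b
  X2 -> T0 T0

CYK table (by increasing span), restricted to cells inside w[2..3]:
  cell(2,2) b: {T1}  orig:{}
  cell(3,3) b: {T1}  orig:{}
  cell(2,3) bb: {B}

Original NTs in T[2,3] deriving "bb": ["B"]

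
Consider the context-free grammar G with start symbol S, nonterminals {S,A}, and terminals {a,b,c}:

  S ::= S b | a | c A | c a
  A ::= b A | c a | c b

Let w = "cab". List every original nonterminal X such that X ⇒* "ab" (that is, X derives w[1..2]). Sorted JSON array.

Convert to CNF:
  S -> S T0 | T1 A | T1 T2 | a
  A -> T0 A | T1 T0 | T1 T2
  T0 -> b
  T1 -> c
  T2 -> a

CYK fill (cells [i..j] with 1 ≤ i ≤ j ≤ 2 only):
  T[1,1] 'a' = {S,T2}  orig:{S}
  T[2,2] 'b' = {T0}  orig:{}
  T[1,2] 'ab' = {S}

Original NTs in T[1,2] deriving "ab": ["S"]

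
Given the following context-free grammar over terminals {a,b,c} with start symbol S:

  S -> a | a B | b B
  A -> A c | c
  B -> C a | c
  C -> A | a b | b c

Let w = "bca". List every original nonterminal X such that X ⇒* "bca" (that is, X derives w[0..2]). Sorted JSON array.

CNF form of G:
  S -> T1 B | T2 B | a
  A -> A T0 | c
  B -> C T1 | c
  C -> A T0 | T1 T2 | T2 T0 | c
  T0 -> c
  T1 -> a
  T2 -> b

Fill CYK table bottom-up, restricted to cells inside w[0..2]:
  T[0,0] 'b' = {T2}  orig:{}
  T[1,1] 'c' = {A,B,C,T0}  orig:{A,B,C}
  T[2,2] 'a' = {S,T1}  orig:{S}
  T[0,1] 'bc' = {C,S}
  T[1,2] 'ca' = {B}
  T[0,2] 'bca' = {B,S}

Original NTs in T[0,2] deriving "bca": ["B", "S"]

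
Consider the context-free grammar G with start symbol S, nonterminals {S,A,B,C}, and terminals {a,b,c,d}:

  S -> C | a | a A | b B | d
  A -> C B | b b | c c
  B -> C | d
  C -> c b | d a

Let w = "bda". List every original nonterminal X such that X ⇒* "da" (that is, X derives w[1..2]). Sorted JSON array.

CNF form of G:
  S -> T0 B | T1 T0 | T2 T3 | T3 A | a | d
  A -> C B | T0 T0 | T1 T1
  B -> T1 T0 | T2 T3 | d
  C -> T1 T0 | T2 T3
  T0 -> b
  T1 -> c
  T2 -> d
  T3 -> a

CYK fill, restricted to cells inside w[1..2]:
  T[1,1] 'd' = {B,S,T2}  orig:{B,S}
  T[2,2] 'a' = {S,T3}  orig:{S}
  T[1,2] 'da' = {B,C,S}

Original NTs in T[1,2] deriving "da": ["B", "C", "S"]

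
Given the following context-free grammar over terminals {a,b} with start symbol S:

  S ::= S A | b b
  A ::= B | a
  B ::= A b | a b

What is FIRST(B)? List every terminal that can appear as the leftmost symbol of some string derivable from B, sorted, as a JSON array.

FIRST iteration:
round 1:
  A via A→a: +{a}
  B via B→A b: +{a}
  S via S→b b: +{b}
  S: {b}  A: {a}  B: {a}
round 2: (no change)
  S: {b}  A: {a}  B: {a}

FIRST(B) = ["a"]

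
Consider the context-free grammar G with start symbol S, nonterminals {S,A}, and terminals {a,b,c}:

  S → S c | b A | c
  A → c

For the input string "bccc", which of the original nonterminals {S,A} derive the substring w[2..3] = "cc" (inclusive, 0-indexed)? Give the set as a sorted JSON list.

CNF form of G:
  S -> S T0 | T1 A | c
  A -> c
  T0 -> c
  T1 -> b

Fill CYK table bottom-up — only the sub-triangle for w[2..3]:
  [2..2]={A,S,T0}  "c"  orig:{A,S}
  [3..3]={A,S,T0}  "c"  orig:{A,S}
  [2..3]={S}  "cc"

Original NTs in T[2,3] deriving "cc": ["S"]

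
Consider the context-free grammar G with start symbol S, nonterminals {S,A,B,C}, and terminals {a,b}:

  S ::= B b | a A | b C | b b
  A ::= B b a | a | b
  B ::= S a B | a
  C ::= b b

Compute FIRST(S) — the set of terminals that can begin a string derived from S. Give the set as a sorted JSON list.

Compute FIRST by fixpoint:
iter 1:
  A via A→a: +{a}
  A via A→b: +{b}
  B via B→a: +{a}
  C via C→b b: +{b}
  S via S→B b: +{a}
  S via S→b C: +{b}
  FIRST(S)={a,b}  FIRST(A)={a,b}  FIRST(B)={a}  FIRST(C)={b}
iter 2:
  B via B→S a B: +{b}
  FIRST(S)={a,b}  FIRST(A)={a,b}  FIRST(B)={a,b}  FIRST(C)={b}
iter 3: (no change)
  FIRST(S)={a,b}  FIRST(A)={a,b}  FIRST(B)={a,b}  FIRST(C)={b}

FIRST(S) = ["a", "b"]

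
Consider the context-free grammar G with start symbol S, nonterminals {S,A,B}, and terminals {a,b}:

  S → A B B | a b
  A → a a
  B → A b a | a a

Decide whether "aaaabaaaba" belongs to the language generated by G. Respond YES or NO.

CNF form of G:
  S -> A X3 | T0 T1
  A -> T0 T0
  B -> A X2 | T0 T0
  T0 -> a
  T1 -> b
  X2 -> T1 T0
  X3 -> B B

CYK table (by increasing span):
  T[0,0] 'a' = {T0}  orig:{}
  T[1,1] 'a' = {T0}  orig:{}
  T[2,2] 'a' = {T0}  orig:{}
  T[3,3] 'a' = {T0}  orig:{}
  T[4,4] 'b' = {T1}  orig:{}
  T[5,5] 'a' = {T0}  orig:{}
  T[6,6] 'a' = {T0}  orig:{}
  T[7,7] 'a' = {T0}  orig:{}
  T[8,8] 'b' = {T1}  orig:{}
  T[9,9] 'a' = {T0}  orig:{}
  T[0,1] 'aa' = {A,B}
  T[1,2] 'aa' = {A,B}
  T[2,3] 'aa' = {A,B}
  T[3,4] 'ab' = {S}
  T[4,5] 'ba' = {X2}  orig:{}
  T[5,6] 'aa' = {A,B}
  T[6,7] 'aa' = {A,B}
  T[7,8] 'ab' = {S}
  T[8,9] 'ba' = {X2}  orig:{}
  T[0,2] 'aaa' = ∅
  T[1,3] 'aaa' = ∅
  T[2,4] 'aab' = ∅
  T[3,5] 'aba' = ∅
  T[4,6] 'baa' = ∅
  T[5,7] 'aaa' = ∅
  T[6,8] 'aab' = ∅
  T[7,9] 'aba' = ∅
  T[0,3] 'aaaa' = {X3}  orig:{}
  T[1,4] 'aaab' = ∅
  T[2,5] 'aaba' = {B}
  T[3,6] 'abaa' = ∅
  T[4,7] 'baaa' = ∅
  T[5,8] 'aaab' = ∅
  T[6,9] 'aaba' = {B}
  T[0,4] 'aaaab' = ∅
  T[1,5] 'aaaba' = ∅
  T[2,6] 'aabaa' = ∅
  T[3,7] 'abaaa' = ∅
  T[4,8] 'baaab' = ∅
  T[5,9] 'aaaba' = ∅
  T[0,5] 'aaaaba' = {X3}  orig:{}
  T[1,6] 'aaabaa' = ∅
  T[2,7] 'aabaaa' = {X3}  orig:{}
  T[3,8] 'abaaab' = ∅
  T[4,9] 'baaaba' = ∅
  T[0,6] 'aaaabaa' = ∅
  T[1,7] 'aaabaaa' = ∅
  T[2,8] 'aabaaab' = ∅
  T[3,9] 'abaaaba' = ∅
  T[0,7] 'aaaabaaa' = {S}
  T[1,8] 'aaabaaab' = ∅
  T[2,9] 'aabaaaba' = {X3}  orig:{}
  T[0,8] 'aaaabaaab' = ∅
  T[1,9] 'aaabaaaba' = ∅
  T[0,9] 'aaaabaaaba' = {S}

S ∈ T[0,9] ⇒ YES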